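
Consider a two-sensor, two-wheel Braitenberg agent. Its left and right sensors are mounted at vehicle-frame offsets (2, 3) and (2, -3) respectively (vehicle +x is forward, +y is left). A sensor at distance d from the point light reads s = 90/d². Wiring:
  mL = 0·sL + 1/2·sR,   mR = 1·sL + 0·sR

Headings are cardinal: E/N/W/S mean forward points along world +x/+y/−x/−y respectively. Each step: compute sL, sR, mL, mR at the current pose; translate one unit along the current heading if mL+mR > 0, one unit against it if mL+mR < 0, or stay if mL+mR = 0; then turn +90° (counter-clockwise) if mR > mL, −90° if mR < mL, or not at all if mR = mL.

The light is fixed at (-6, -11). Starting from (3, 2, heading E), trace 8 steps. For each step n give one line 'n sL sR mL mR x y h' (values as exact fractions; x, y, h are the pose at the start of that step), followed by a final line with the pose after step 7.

0 90/377 90/221 45/221 90/377 3 2 E
1 45/137 45/197 45/394 45/137 4 2 N
2 18/37 90/353 45/353 18/37 4 3 W
3 5/16 1/2 1/4 5/16 3 3 S
4 90/377 90/221 45/221 90/377 3 2 E
5 45/137 45/197 45/394 45/137 4 2 N
6 18/37 90/353 45/353 18/37 4 3 W
7 5/16 1/2 1/4 5/16 3 3 S
final 3 2 E

n=0: pose=(3,2,E); sL=90/377, sR=90/221; mL=45/221, mR=90/377; mL+mR=2835/6409 → advance +1; mR−mL=225/6409 → turn +1·90°
n=1: pose=(4,2,N); sL=45/137, sR=45/197; mL=45/394, mR=45/137; mL+mR=23895/53978 → advance +1; mR−mL=11565/53978 → turn +1·90°
n=2: pose=(4,3,W); sL=18/37, sR=90/353; mL=45/353, mR=18/37; mL+mR=8019/13061 → advance +1; mR−mL=4689/13061 → turn +1·90°
n=3: pose=(3,3,S); sL=5/16, sR=1/2; mL=1/4, mR=5/16; mL+mR=9/16 → advance +1; mR−mL=1/16 → turn +1·90°
n=4: pose=(3,2,E); sL=90/377, sR=90/221; mL=45/221, mR=90/377; mL+mR=2835/6409 → advance +1; mR−mL=225/6409 → turn +1·90°
n=5: pose=(4,2,N); sL=45/137, sR=45/197; mL=45/394, mR=45/137; mL+mR=23895/53978 → advance +1; mR−mL=11565/53978 → turn +1·90°
n=6: pose=(4,3,W); sL=18/37, sR=90/353; mL=45/353, mR=18/37; mL+mR=8019/13061 → advance +1; mR−mL=4689/13061 → turn +1·90°
n=7: pose=(3,3,S); sL=5/16, sR=1/2; mL=1/4, mR=5/16; mL+mR=9/16 → advance +1; mR−mL=1/16 → turn +1·90°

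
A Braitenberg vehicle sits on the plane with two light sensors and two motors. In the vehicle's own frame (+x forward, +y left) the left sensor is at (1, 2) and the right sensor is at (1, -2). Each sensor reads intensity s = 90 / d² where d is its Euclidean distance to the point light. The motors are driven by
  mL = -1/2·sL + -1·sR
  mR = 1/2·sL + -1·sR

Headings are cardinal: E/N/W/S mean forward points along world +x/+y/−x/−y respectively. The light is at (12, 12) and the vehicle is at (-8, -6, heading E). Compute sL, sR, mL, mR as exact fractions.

90/617 90/761 -89775/469537 -21285/469537

left sensor world pos  = (-7, -4); dL² = 617
right sensor world pos = (-7, -8); dR² = 761
sL = 90/617 = 90/617
sR = 90/761 = 90/761
mL = -1/2·sL + -1·sR = -89775/469537
mR = 1/2·sL + -1·sR = -21285/469537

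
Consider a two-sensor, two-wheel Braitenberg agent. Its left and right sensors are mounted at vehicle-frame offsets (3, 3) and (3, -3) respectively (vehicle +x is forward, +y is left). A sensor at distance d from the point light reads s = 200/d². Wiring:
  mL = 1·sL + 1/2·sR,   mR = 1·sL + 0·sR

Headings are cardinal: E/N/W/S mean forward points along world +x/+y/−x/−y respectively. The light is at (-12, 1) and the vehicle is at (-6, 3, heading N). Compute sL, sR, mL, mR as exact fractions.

100/17 100/53 6150/901 100/17

left sensor world pos  = (-9, 6); dL² = 34
right sensor world pos = (-3, 6); dR² = 106
sL = 200/34 = 100/17
sR = 200/106 = 100/53
mL = 1·sL + 1/2·sR = 6150/901
mR = 1·sL + 0·sR = 100/17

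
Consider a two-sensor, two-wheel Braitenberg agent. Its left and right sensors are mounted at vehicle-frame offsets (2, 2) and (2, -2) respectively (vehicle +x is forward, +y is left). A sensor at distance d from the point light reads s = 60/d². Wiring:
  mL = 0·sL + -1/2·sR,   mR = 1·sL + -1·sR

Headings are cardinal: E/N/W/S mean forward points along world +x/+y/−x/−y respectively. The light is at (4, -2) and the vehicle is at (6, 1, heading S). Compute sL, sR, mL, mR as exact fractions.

left sensor world pos  = (8, -1); dL² = 17
right sensor world pos = (4, -1); dR² = 1
sL = 60/17 = 60/17
sR = 60/1 = 60
mL = 0·sL + -1/2·sR = -30
mR = 1·sL + -1·sR = -960/17

60/17 60 -30 -960/17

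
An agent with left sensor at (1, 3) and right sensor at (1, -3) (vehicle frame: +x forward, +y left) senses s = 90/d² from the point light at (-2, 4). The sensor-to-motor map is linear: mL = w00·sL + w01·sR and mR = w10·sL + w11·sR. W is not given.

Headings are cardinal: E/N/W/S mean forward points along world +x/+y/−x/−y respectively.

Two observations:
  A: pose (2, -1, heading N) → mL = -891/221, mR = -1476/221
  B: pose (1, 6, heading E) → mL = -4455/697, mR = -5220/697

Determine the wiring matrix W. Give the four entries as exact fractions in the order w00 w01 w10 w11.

obs A: pose=(2,-1,N) → sL=90/17, sR=18/13, mL=-891/221, mR=-1476/221
obs B: pose=(1,6,E) → sL=90/41, sR=90/17, mL=-4455/697, mR=-5220/697
sensor matrix S = [[90/17, 18/13], [90/41, 90/17]]; det S = 3849120/154037
solve [mL_A; mL_B] = S·[w00; w01] and [mR_A; mR_B] = S·[w10; w11]:
  w00 = -1/2, w01 = -1, w10 = -1, w11 = -1

-1/2 -1 -1 -1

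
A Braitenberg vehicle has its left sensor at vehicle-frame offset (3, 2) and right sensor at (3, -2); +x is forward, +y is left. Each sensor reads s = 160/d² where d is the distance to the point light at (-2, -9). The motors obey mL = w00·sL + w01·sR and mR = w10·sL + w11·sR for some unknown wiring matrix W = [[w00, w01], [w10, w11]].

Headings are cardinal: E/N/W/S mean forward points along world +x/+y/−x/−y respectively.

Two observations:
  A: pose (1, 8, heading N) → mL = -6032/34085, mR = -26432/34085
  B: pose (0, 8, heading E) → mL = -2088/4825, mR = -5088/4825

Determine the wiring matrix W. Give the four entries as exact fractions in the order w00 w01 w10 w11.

obs A: pose=(1,8,N) → sL=160/401, sR=32/85, mL=-6032/34085, mR=-26432/34085
obs B: pose=(0,8,E) → sL=80/193, sR=16/25, mL=-2088/4825, mR=-5088/4825
sensor matrix S = [[160/401, 32/85], [80/193, 16/25]]; det S = 653312/6578405
solve [mL_A; mL_B] = S·[w00; w01] and [mR_A; mR_B] = S·[w10; w11]:
  w00 = 1/2, w01 = -1, w10 = -1, w11 = -1

1/2 -1 -1 -1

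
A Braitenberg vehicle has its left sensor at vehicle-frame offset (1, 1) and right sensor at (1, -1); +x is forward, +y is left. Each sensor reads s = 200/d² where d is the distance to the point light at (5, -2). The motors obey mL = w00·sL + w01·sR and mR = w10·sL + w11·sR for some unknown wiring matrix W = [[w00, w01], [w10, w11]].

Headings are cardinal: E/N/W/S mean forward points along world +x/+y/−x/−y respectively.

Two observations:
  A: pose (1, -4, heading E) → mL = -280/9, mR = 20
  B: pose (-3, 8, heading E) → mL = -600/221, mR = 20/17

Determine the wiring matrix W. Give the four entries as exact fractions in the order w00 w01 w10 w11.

obs A: pose=(1,-4,E) → sL=20, sR=100/9, mL=-280/9, mR=20
obs B: pose=(-3,8,E) → sL=20/17, sR=20/13, mL=-600/221, mR=20/17
sensor matrix S = [[20, 100/9], [20/17, 20/13]]; det S = 35200/1989
solve [mL_A; mL_B] = S·[w00; w01] and [mR_A; mR_B] = S·[w10; w11]:
  w00 = -1, w01 = -1, w10 = 1, w11 = 0

-1 -1 1 0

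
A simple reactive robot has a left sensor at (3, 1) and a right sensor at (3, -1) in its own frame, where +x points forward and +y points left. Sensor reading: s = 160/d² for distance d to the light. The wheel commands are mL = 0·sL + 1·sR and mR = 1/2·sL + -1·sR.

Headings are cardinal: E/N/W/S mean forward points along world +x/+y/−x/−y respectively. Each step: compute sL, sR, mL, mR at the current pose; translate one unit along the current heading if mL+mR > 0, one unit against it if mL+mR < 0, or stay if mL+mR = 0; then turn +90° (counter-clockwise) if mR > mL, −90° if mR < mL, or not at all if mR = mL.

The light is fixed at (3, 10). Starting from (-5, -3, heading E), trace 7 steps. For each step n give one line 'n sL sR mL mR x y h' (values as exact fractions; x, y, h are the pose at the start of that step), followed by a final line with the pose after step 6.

n=0: pose=(-5,-3,E); sL=160/169, sR=160/221; mL=160/221, mR=-720/2873; mL+mR=80/169 → advance +1; mR−mL=-2800/2873 → turn -1·90°
n=1: pose=(-4,-3,S); sL=40/73, sR=1/2; mL=1/2, mR=-33/146; mL+mR=20/73 → advance +1; mR−mL=-53/73 → turn -1·90°
n=2: pose=(-4,-4,W); sL=32/65, sR=160/269; mL=160/269, mR=-6096/17485; mL+mR=16/65 → advance +1; mR−mL=-16496/17485 → turn -1·90°
n=3: pose=(-5,-4,N); sL=80/101, sR=16/17; mL=16/17, mR=-936/1717; mL+mR=40/101 → advance +1; mR−mL=-2552/1717 → turn -1·90°
n=4: pose=(-5,-3,E); sL=160/169, sR=160/221; mL=160/221, mR=-720/2873; mL+mR=80/169 → advance +1; mR−mL=-2800/2873 → turn -1·90°
n=5: pose=(-4,-3,S); sL=40/73, sR=1/2; mL=1/2, mR=-33/146; mL+mR=20/73 → advance +1; mR−mL=-53/73 → turn -1·90°
n=6: pose=(-4,-4,W); sL=32/65, sR=160/269; mL=160/269, mR=-6096/17485; mL+mR=16/65 → advance +1; mR−mL=-16496/17485 → turn -1·90°

0 160/169 160/221 160/221 -720/2873 -5 -3 E
1 40/73 1/2 1/2 -33/146 -4 -3 S
2 32/65 160/269 160/269 -6096/17485 -4 -4 W
3 80/101 16/17 16/17 -936/1717 -5 -4 N
4 160/169 160/221 160/221 -720/2873 -5 -3 E
5 40/73 1/2 1/2 -33/146 -4 -3 S
6 32/65 160/269 160/269 -6096/17485 -4 -4 W
final -5 -4 N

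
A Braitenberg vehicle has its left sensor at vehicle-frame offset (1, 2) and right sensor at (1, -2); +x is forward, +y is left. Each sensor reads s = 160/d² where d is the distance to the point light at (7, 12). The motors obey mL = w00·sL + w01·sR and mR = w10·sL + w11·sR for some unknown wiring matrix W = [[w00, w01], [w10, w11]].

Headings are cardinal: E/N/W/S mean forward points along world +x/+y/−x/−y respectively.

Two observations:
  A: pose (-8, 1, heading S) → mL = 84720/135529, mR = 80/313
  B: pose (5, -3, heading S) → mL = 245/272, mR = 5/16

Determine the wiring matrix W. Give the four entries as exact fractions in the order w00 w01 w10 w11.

1/2 1 1/2 0

obs A: pose=(-8,1,S) → sL=160/313, sR=160/433, mL=84720/135529, mR=80/313
obs B: pose=(5,-3,S) → sL=5/8, sR=10/17, mL=245/272, mR=5/16
sensor matrix S = [[160/313, 160/433], [5/8, 10/17]]; det S = 160700/2303993
solve [mL_A; mL_B] = S·[w00; w01] and [mR_A; mR_B] = S·[w10; w11]:
  w00 = 1/2, w01 = 1, w10 = 1/2, w11 = 0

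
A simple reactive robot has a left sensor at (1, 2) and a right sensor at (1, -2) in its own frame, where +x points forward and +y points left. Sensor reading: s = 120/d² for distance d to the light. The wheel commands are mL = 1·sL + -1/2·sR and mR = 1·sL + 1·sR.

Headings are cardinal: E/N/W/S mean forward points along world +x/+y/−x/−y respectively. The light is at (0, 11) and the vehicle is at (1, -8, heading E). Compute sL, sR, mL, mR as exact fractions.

120/293 24/89 7164/26077 17712/26077

left sensor world pos  = (2, -6); dL² = 293
right sensor world pos = (2, -10); dR² = 445
sL = 120/293 = 120/293
sR = 120/445 = 24/89
mL = 1·sL + -1/2·sR = 7164/26077
mR = 1·sL + 1·sR = 17712/26077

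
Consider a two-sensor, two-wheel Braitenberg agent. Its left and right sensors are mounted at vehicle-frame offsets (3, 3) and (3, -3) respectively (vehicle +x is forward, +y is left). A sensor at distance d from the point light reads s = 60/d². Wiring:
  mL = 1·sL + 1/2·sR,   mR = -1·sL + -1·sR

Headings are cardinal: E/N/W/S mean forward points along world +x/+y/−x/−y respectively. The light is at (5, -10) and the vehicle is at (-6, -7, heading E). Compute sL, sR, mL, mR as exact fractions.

3/5 15/16 171/160 -123/80

left sensor world pos  = (-3, -4); dL² = 100
right sensor world pos = (-3, -10); dR² = 64
sL = 60/100 = 3/5
sR = 60/64 = 15/16
mL = 1·sL + 1/2·sR = 171/160
mR = -1·sL + -1·sR = -123/80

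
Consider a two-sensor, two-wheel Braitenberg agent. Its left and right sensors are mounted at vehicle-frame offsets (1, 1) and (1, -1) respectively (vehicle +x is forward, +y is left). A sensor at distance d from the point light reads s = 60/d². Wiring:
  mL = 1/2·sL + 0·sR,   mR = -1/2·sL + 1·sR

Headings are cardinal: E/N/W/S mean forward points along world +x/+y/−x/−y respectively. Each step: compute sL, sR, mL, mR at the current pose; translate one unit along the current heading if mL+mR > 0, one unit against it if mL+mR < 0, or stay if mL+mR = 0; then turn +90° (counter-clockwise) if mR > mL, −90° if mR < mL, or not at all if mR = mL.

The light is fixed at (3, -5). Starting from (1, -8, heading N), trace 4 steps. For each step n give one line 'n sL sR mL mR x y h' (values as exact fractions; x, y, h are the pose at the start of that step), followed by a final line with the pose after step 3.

n=0: pose=(1,-8,N); sL=60/13, sR=12; mL=30/13, mR=126/13; mL+mR=12 → advance +1; mR−mL=96/13 → turn +1·90°
n=1: pose=(1,-7,W); sL=10/3, sR=6; mL=5/3, mR=13/3; mL+mR=6 → advance +1; mR−mL=8/3 → turn +1·90°
n=2: pose=(0,-7,S); sL=60/13, sR=12/5; mL=30/13, mR=6/65; mL+mR=12/5 → advance +1; mR−mL=-144/65 → turn -1·90°
n=3: pose=(0,-8,W); sL=15/8, sR=3; mL=15/16, mR=33/16; mL+mR=3 → advance +1; mR−mL=9/8 → turn +1·90°

0 60/13 12 30/13 126/13 1 -8 N
1 10/3 6 5/3 13/3 1 -7 W
2 60/13 12/5 30/13 6/65 0 -7 S
3 15/8 3 15/16 33/16 0 -8 W
final -1 -8 S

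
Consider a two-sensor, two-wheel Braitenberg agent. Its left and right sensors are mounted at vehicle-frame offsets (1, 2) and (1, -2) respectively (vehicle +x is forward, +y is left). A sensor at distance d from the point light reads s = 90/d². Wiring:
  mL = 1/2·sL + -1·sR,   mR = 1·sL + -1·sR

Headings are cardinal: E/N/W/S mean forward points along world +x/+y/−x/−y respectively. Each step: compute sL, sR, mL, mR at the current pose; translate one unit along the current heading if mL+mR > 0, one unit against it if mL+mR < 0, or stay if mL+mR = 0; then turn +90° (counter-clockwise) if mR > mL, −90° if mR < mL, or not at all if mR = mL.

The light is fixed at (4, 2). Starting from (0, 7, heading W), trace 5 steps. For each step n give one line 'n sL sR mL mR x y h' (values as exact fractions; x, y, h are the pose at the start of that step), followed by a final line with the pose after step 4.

n=0: pose=(0,7,W); sL=45/17, sR=45/37; mL=135/1258, mR=900/629; mL+mR=1935/1258 → advance +1; mR−mL=45/34 → turn +1·90°
n=1: pose=(-1,7,S); sL=18/5, sR=18/13; mL=27/65, mR=144/65; mL+mR=171/65 → advance +1; mR−mL=9/5 → turn +1·90°
n=2: pose=(-1,6,E); sL=45/26, sR=9/2; mL=-189/52, mR=-36/13; mL+mR=-333/52 → advance -1; mR−mL=45/52 → turn +1·90°
n=3: pose=(-2,6,N); sL=90/89, sR=90/41; mL=-6165/3649, mR=-4320/3649; mL+mR=-10485/3649 → advance -1; mR−mL=45/89 → turn +1·90°
n=4: pose=(-2,5,W); sL=9/5, sR=45/37; mL=-117/370, mR=108/185; mL+mR=99/370 → advance +1; mR−mL=9/10 → turn +1·90°

0 45/17 45/37 135/1258 900/629 0 7 W
1 18/5 18/13 27/65 144/65 -1 7 S
2 45/26 9/2 -189/52 -36/13 -1 6 E
3 90/89 90/41 -6165/3649 -4320/3649 -2 6 N
4 9/5 45/37 -117/370 108/185 -2 5 W
final -3 5 S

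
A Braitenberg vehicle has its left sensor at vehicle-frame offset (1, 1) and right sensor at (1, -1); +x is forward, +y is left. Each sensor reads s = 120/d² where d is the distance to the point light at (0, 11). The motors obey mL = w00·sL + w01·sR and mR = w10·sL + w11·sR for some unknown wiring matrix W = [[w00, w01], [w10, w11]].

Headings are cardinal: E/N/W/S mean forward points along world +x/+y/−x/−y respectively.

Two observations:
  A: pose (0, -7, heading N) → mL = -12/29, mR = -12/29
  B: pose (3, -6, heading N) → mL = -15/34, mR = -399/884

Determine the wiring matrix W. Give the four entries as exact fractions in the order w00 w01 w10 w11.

obs A: pose=(0,-7,N) → sL=12/29, sR=12/29, mL=-12/29, mR=-12/29
obs B: pose=(3,-6,N) → sL=6/13, sR=15/34, mL=-15/34, mR=-399/884
sensor matrix S = [[12/29, 12/29], [6/13, 15/34]]; det S = -54/6409
solve [mL_A; mL_B] = S·[w00; w01] and [mR_A; mR_B] = S·[w10; w11]:
  w00 = 0, w01 = -1, w10 = -1/2, w11 = -1/2

0 -1 -1/2 -1/2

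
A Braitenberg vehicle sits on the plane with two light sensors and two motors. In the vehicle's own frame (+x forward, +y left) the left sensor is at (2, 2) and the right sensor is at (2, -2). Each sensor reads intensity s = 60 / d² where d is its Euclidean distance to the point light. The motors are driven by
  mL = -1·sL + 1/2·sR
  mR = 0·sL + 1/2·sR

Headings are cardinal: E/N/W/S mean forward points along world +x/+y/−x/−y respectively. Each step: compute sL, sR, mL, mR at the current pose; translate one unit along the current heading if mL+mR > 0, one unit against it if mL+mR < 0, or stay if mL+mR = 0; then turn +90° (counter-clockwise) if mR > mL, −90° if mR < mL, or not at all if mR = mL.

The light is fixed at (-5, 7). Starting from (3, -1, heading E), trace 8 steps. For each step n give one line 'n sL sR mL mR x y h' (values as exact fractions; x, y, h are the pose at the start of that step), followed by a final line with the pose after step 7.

0 15/34 3/10 -99/340 3/20 3 -1 E
1 60/61 20/39 -1730/2379 10/39 2 -1 N
2 30/73 30/37 -15/2701 15/37 2 -2 W
3 12/37 60/137 -534/5069 30/137 1 -2 S
4 15/32 15/52 -135/416 15/104 1 -3 E
5 60/73 60/113 -4590/8249 30/113 0 -3 N
6 30/89 2/3 -1/267 1/3 0 -4 W
7 12/41 60/173 -846/7093 30/173 -1 -4 S
final -1 -5 E

n=0: pose=(3,-1,E); sL=15/34, sR=3/10; mL=-99/340, mR=3/20; mL+mR=-12/85 → advance -1; mR−mL=15/34 → turn +1·90°
n=1: pose=(2,-1,N); sL=60/61, sR=20/39; mL=-1730/2379, mR=10/39; mL+mR=-1120/2379 → advance -1; mR−mL=60/61 → turn +1·90°
n=2: pose=(2,-2,W); sL=30/73, sR=30/37; mL=-15/2701, mR=15/37; mL+mR=1080/2701 → advance +1; mR−mL=30/73 → turn +1·90°
n=3: pose=(1,-2,S); sL=12/37, sR=60/137; mL=-534/5069, mR=30/137; mL+mR=576/5069 → advance +1; mR−mL=12/37 → turn +1·90°
n=4: pose=(1,-3,E); sL=15/32, sR=15/52; mL=-135/416, mR=15/104; mL+mR=-75/416 → advance -1; mR−mL=15/32 → turn +1·90°
n=5: pose=(0,-3,N); sL=60/73, sR=60/113; mL=-4590/8249, mR=30/113; mL+mR=-2400/8249 → advance -1; mR−mL=60/73 → turn +1·90°
n=6: pose=(0,-4,W); sL=30/89, sR=2/3; mL=-1/267, mR=1/3; mL+mR=88/267 → advance +1; mR−mL=30/89 → turn +1·90°
n=7: pose=(-1,-4,S); sL=12/41, sR=60/173; mL=-846/7093, mR=30/173; mL+mR=384/7093 → advance +1; mR−mL=12/41 → turn +1·90°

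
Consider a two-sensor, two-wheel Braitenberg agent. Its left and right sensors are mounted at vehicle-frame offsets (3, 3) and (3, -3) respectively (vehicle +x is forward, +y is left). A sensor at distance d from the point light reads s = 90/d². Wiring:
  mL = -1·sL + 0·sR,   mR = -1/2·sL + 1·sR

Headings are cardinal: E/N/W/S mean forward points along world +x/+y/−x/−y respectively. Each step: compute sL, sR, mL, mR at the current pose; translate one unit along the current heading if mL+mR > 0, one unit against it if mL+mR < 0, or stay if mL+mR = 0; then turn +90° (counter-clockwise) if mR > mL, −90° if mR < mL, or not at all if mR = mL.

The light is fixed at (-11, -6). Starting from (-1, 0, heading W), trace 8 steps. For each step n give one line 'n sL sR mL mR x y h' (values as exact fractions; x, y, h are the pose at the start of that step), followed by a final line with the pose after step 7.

n=0: pose=(-1,0,W); sL=45/29, sR=9/13; mL=-45/29, mR=-63/754; mL+mR=-1233/754 → advance -1; mR−mL=1107/754 → turn +1·90°
n=1: pose=(0,0,S); sL=18/41, sR=90/73; mL=-18/41, mR=3033/2993; mL+mR=1719/2993 → advance +1; mR−mL=4347/2993 → turn +1·90°
n=2: pose=(0,-1,E); sL=9/26, sR=9/20; mL=-9/26, mR=18/65; mL+mR=-9/130 → advance -1; mR−mL=81/130 → turn +1·90°
n=3: pose=(-1,-1,N); sL=90/113, sR=90/233; mL=-90/113, mR=-315/26329; mL+mR=-21285/26329 → advance -1; mR−mL=20655/26329 → turn +1·90°
n=4: pose=(-1,-2,W); sL=9/5, sR=45/49; mL=-9/5, mR=9/490; mL+mR=-873/490 → advance -1; mR−mL=891/490 → turn +1·90°
n=5: pose=(0,-2,S); sL=90/197, sR=18/13; mL=-90/197, mR=2961/2561; mL+mR=1791/2561 → advance +1; mR−mL=4131/2561 → turn +1·90°
n=6: pose=(0,-3,E); sL=45/116, sR=45/98; mL=-45/116, mR=3015/11368; mL+mR=-1395/11368 → advance -1; mR−mL=7425/11368 → turn +1·90°
n=7: pose=(-1,-3,N); sL=18/17, sR=18/41; mL=-18/17, mR=-63/697; mL+mR=-801/697 → advance -1; mR−mL=675/697 → turn +1·90°

0 45/29 9/13 -45/29 -63/754 -1 0 W
1 18/41 90/73 -18/41 3033/2993 0 0 S
2 9/26 9/20 -9/26 18/65 0 -1 E
3 90/113 90/233 -90/113 -315/26329 -1 -1 N
4 9/5 45/49 -9/5 9/490 -1 -2 W
5 90/197 18/13 -90/197 2961/2561 0 -2 S
6 45/116 45/98 -45/116 3015/11368 0 -3 E
7 18/17 18/41 -18/17 -63/697 -1 -3 N
final -1 -4 W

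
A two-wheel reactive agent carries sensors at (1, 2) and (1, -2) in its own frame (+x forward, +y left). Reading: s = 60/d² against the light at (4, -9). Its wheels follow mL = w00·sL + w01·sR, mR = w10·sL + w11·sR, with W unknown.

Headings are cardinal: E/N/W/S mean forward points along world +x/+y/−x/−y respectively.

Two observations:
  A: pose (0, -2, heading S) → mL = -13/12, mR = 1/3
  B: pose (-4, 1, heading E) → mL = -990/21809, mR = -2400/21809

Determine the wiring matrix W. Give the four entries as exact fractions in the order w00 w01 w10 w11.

obs A: pose=(0,-2,S) → sL=3/2, sR=5/6, mL=-13/12, mR=1/3
obs B: pose=(-4,1,E) → sL=60/193, sR=60/113, mL=-990/21809, mR=-2400/21809
sensor matrix S = [[3/2, 5/6], [60/193, 60/113]]; det S = 11720/21809
solve [mL_A; mL_B] = S·[w00; w01] and [mR_A; mR_B] = S·[w10; w11]:
  w00 = -1, w01 = 1/2, w10 = 1/2, w11 = -1/2

-1 1/2 1/2 -1/2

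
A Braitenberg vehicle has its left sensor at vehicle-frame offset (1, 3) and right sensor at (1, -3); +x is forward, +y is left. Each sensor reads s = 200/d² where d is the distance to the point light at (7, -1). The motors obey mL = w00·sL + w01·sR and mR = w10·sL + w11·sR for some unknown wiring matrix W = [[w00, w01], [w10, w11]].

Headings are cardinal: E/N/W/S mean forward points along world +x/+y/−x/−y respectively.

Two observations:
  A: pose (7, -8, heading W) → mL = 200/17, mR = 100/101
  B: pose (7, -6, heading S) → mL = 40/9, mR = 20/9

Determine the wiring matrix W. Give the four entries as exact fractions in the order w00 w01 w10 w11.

obs A: pose=(7,-8,W) → sL=200/101, sR=200/17, mL=200/17, mR=100/101
obs B: pose=(7,-6,S) → sL=40/9, sR=40/9, mL=40/9, mR=20/9
sensor matrix S = [[200/101, 200/17], [40/9, 40/9]]; det S = -224000/5151
solve [mL_A; mL_B] = S·[w00; w01] and [mR_A; mR_B] = S·[w10; w11]:
  w00 = 0, w01 = 1, w10 = 1/2, w11 = 0

0 1 1/2 0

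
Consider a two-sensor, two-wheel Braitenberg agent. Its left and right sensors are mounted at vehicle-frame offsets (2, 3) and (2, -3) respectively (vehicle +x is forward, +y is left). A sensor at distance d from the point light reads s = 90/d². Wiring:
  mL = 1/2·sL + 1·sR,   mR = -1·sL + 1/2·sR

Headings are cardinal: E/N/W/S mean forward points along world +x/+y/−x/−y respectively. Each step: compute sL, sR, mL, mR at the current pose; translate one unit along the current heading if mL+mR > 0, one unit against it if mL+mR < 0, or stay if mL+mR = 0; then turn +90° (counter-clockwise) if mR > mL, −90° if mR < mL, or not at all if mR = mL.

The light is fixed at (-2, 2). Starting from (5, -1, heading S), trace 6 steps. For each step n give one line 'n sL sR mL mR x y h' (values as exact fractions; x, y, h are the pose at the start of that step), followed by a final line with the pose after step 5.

0 18/25 90/41 2619/1025 387/1025 5 -1 S
1 45/37 45/13 3915/962 495/962 5 -2 W
2 90/13 18/17 999/221 -1413/221 4 -2 N
3 45/34 45/64 1485/1088 -2115/2176 4 -3 E
4 90/149 18/13 3267/1937 171/1937 5 -3 S
5 45/53 45/17 5535/1802 855/1802 5 -4 W
final 4 -4 N

n=0: pose=(5,-1,S); sL=18/25, sR=90/41; mL=2619/1025, mR=387/1025; mL+mR=3006/1025 → advance +1; mR−mL=-2232/1025 → turn -1·90°
n=1: pose=(5,-2,W); sL=45/37, sR=45/13; mL=3915/962, mR=495/962; mL+mR=2205/481 → advance +1; mR−mL=-1710/481 → turn -1·90°
n=2: pose=(4,-2,N); sL=90/13, sR=18/17; mL=999/221, mR=-1413/221; mL+mR=-414/221 → advance -1; mR−mL=-2412/221 → turn -1·90°
n=3: pose=(4,-3,E); sL=45/34, sR=45/64; mL=1485/1088, mR=-2115/2176; mL+mR=855/2176 → advance +1; mR−mL=-5085/2176 → turn -1·90°
n=4: pose=(5,-3,S); sL=90/149, sR=18/13; mL=3267/1937, mR=171/1937; mL+mR=3438/1937 → advance +1; mR−mL=-3096/1937 → turn -1·90°
n=5: pose=(5,-4,W); sL=45/53, sR=45/17; mL=5535/1802, mR=855/1802; mL+mR=3195/901 → advance +1; mR−mL=-2340/901 → turn -1·90°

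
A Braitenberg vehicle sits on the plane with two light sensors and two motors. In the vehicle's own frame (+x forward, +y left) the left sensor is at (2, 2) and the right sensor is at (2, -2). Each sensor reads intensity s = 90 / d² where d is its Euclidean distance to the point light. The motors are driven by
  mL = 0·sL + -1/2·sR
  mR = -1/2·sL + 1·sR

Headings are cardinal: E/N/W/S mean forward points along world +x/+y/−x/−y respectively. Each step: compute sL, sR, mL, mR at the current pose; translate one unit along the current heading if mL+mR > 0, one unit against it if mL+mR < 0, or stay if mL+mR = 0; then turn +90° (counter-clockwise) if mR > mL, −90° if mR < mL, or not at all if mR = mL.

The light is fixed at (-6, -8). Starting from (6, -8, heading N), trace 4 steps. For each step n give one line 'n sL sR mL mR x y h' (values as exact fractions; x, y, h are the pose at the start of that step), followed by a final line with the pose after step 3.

0 45/52 9/20 -9/40 9/520 6 -8 N
1 90/109 90/101 -45/101 5265/11009 6 -9 W
2 45/89 1 -1/2 133/178 5 -9 S
3 90/169 18/37 -9/37 1377/6253 5 -10 E
final 4 -10 N

n=0: pose=(6,-8,N); sL=45/52, sR=9/20; mL=-9/40, mR=9/520; mL+mR=-27/130 → advance -1; mR−mL=63/260 → turn +1·90°
n=1: pose=(6,-9,W); sL=90/109, sR=90/101; mL=-45/101, mR=5265/11009; mL+mR=360/11009 → advance +1; mR−mL=10170/11009 → turn +1·90°
n=2: pose=(5,-9,S); sL=45/89, sR=1; mL=-1/2, mR=133/178; mL+mR=22/89 → advance +1; mR−mL=111/89 → turn +1·90°
n=3: pose=(5,-10,E); sL=90/169, sR=18/37; mL=-9/37, mR=1377/6253; mL+mR=-144/6253 → advance -1; mR−mL=2898/6253 → turn +1·90°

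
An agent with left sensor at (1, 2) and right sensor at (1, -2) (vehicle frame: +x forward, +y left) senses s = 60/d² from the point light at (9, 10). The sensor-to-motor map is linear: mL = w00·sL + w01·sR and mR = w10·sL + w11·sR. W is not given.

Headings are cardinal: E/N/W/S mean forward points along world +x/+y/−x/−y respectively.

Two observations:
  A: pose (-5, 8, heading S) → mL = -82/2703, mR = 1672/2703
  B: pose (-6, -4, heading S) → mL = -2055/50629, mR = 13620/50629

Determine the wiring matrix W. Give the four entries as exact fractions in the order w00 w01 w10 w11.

obs A: pose=(-5,8,S) → sL=20/51, sR=12/53, mL=-82/2703, mR=1672/2703
obs B: pose=(-6,-4,S) → sL=30/197, sR=30/257, mL=-2055/50629, mR=13620/50629
sensor matrix S = [[20/51, 12/53], [30/197, 30/257]]; det S = 515360/45616729
solve [mL_A; mL_B] = S·[w00; w01] and [mR_A; mR_B] = S·[w10; w11]:
  w00 = 1/2, w01 = -1, w10 = 1, w11 = 1

1/2 -1 1 1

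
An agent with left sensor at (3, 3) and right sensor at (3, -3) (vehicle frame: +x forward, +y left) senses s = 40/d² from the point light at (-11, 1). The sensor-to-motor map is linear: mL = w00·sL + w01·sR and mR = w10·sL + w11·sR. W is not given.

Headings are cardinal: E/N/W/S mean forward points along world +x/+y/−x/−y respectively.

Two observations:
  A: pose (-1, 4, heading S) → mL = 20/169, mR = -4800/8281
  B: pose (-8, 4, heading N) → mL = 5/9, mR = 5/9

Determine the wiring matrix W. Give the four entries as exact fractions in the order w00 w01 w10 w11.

1/2 0 1 -1

obs A: pose=(-1,4,S) → sL=40/169, sR=40/49, mL=20/169, mR=-4800/8281
obs B: pose=(-8,4,N) → sL=10/9, sR=5/9, mL=5/9, mR=5/9
sensor matrix S = [[40/169, 40/49], [10/9, 5/9]]; det S = -57800/74529
solve [mL_A; mL_B] = S·[w00; w01] and [mR_A; mR_B] = S·[w10; w11]:
  w00 = 1/2, w01 = 0, w10 = 1, w11 = -1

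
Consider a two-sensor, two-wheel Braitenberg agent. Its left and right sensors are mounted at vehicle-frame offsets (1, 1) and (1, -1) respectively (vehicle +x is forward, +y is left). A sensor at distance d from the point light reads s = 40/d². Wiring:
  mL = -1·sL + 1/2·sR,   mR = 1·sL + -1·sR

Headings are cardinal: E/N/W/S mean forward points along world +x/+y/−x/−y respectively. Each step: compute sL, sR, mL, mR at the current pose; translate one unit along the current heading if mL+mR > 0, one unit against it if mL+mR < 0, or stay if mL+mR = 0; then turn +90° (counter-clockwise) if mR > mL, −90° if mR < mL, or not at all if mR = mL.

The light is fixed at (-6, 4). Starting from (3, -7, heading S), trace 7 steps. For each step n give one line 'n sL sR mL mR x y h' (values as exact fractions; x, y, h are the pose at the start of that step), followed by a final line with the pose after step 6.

n=0: pose=(3,-7,S); sL=10/61, sR=5/26; mL=-215/3172, mR=-45/1586; mL+mR=-5/52 → advance -1; mR−mL=125/3172 → turn +1·90°
n=1: pose=(3,-6,E); sL=40/181, sR=40/221; mL=-5220/40001, mR=1600/40001; mL+mR=-20/221 → advance -1; mR−mL=6820/40001 → turn +1·90°
n=2: pose=(2,-6,N); sL=4/13, sR=20/81; mL=-194/1053, mR=64/1053; mL+mR=-10/81 → advance -1; mR−mL=86/351 → turn +1·90°
n=3: pose=(2,-7,W); sL=40/193, sR=40/149; mL=-2100/28757, mR=-1760/28757; mL+mR=-20/149 → advance -1; mR−mL=340/28757 → turn +1·90°
n=4: pose=(3,-7,S); sL=10/61, sR=5/26; mL=-215/3172, mR=-45/1586; mL+mR=-5/52 → advance -1; mR−mL=125/3172 → turn +1·90°
n=5: pose=(3,-6,E); sL=40/181, sR=40/221; mL=-5220/40001, mR=1600/40001; mL+mR=-20/221 → advance -1; mR−mL=6820/40001 → turn +1·90°
n=6: pose=(2,-6,N); sL=4/13, sR=20/81; mL=-194/1053, mR=64/1053; mL+mR=-10/81 → advance -1; mR−mL=86/351 → turn +1·90°

0 10/61 5/26 -215/3172 -45/1586 3 -7 S
1 40/181 40/221 -5220/40001 1600/40001 3 -6 E
2 4/13 20/81 -194/1053 64/1053 2 -6 N
3 40/193 40/149 -2100/28757 -1760/28757 2 -7 W
4 10/61 5/26 -215/3172 -45/1586 3 -7 S
5 40/181 40/221 -5220/40001 1600/40001 3 -6 E
6 4/13 20/81 -194/1053 64/1053 2 -6 N
final 2 -7 W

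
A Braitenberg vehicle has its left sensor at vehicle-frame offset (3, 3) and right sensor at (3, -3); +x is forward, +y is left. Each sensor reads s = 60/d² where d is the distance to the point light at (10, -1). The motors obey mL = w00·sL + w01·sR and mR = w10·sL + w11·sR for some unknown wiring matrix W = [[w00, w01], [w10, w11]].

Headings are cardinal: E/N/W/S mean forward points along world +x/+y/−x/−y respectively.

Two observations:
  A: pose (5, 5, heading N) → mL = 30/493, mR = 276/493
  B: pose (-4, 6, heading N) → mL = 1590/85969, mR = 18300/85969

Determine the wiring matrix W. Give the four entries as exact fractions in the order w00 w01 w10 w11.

1 -1/2 1/2 1/2

obs A: pose=(5,5,N) → sL=12/29, sR=12/17, mL=30/493, mR=276/493
obs B: pose=(-4,6,N) → sL=60/389, sR=60/221, mL=1590/85969, mR=18300/85969
sensor matrix S = [[12/29, 12/17], [60/389, 60/221]]; det S = 8640/2493101
solve [mL_A; mL_B] = S·[w00; w01] and [mR_A; mR_B] = S·[w10; w11]:
  w00 = 1, w01 = -1/2, w10 = 1/2, w11 = 1/2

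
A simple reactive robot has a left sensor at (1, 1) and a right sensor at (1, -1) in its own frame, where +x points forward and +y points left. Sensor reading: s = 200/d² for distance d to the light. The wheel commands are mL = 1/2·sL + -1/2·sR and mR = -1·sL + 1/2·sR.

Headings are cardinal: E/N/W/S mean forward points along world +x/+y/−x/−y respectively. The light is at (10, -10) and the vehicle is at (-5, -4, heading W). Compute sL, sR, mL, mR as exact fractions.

200/281 40/61 480/17141 -6580/17141

left sensor world pos  = (-6, -5); dL² = 281
right sensor world pos = (-6, -3); dR² = 305
sL = 200/281 = 200/281
sR = 200/305 = 40/61
mL = 1/2·sL + -1/2·sR = 480/17141
mR = -1·sL + 1/2·sR = -6580/17141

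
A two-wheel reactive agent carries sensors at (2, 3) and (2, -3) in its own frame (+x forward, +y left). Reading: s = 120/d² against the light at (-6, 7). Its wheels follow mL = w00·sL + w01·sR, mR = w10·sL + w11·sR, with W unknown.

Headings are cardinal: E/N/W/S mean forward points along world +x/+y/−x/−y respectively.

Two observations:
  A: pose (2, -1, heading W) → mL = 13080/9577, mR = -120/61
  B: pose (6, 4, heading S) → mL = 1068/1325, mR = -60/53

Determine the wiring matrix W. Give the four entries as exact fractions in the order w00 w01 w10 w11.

obs A: pose=(2,-1,W) → sL=120/157, sR=120/61, mL=13080/9577, mR=-120/61
obs B: pose=(6,4,S) → sL=12/25, sR=60/53, mL=1068/1325, mR=-60/53
sensor matrix S = [[120/157, 120/61], [12/25, 60/53]]; det S = -200448/2537905
solve [mL_A; mL_B] = S·[w00; w01] and [mR_A; mR_B] = S·[w10; w11]:
  w00 = 1/2, w01 = 1/2, w10 = 0, w11 = -1

1/2 1/2 0 -1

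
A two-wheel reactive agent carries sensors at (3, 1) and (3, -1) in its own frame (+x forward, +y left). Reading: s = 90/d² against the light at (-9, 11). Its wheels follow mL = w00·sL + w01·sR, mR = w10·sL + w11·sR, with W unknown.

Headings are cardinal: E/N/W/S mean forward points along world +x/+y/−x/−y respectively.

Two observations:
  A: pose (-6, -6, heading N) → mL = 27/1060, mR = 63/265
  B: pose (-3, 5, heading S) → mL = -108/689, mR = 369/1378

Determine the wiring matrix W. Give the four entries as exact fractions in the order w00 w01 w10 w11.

1 -1 1 -1/2

obs A: pose=(-6,-6,N) → sL=9/20, sR=45/106, mL=27/1060, mR=63/265
obs B: pose=(-3,5,S) → sL=9/13, sR=45/53, mL=-108/689, mR=369/1378
sensor matrix S = [[9/20, 45/106], [9/13, 45/53]]; det S = 243/2756
solve [mL_A; mL_B] = S·[w00; w01] and [mR_A; mR_B] = S·[w10; w11]:
  w00 = 1, w01 = -1, w10 = 1, w11 = -1/2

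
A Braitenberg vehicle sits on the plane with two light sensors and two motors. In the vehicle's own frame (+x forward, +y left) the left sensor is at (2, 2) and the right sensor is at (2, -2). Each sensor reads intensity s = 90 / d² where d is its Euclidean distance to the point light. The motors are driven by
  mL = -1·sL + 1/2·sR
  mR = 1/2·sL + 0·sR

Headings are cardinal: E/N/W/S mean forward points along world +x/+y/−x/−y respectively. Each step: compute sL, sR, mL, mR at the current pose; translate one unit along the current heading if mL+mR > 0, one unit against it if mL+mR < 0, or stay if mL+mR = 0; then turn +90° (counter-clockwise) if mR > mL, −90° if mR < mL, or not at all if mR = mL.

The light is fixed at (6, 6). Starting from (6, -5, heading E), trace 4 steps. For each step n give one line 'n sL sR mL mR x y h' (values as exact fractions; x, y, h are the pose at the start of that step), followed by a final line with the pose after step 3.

n=0: pose=(6,-5,E); sL=18/17, sR=90/173; mL=-2349/2941, mR=9/17; mL+mR=-792/2941 → advance -1; mR−mL=3906/2941 → turn +1·90°
n=1: pose=(5,-5,N); sL=1, sR=45/41; mL=-37/82, mR=1/2; mL+mR=2/41 → advance +1; mR−mL=39/41 → turn +1·90°
n=2: pose=(5,-4,W); sL=10/17, sR=90/73; mL=35/1241, mR=5/17; mL+mR=400/1241 → advance +1; mR−mL=330/1241 → turn +1·90°
n=3: pose=(4,-4,S); sL=5/8, sR=9/16; mL=-11/32, mR=5/16; mL+mR=-1/32 → advance -1; mR−mL=21/32 → turn +1·90°

0 18/17 90/173 -2349/2941 9/17 6 -5 E
1 1 45/41 -37/82 1/2 5 -5 N
2 10/17 90/73 35/1241 5/17 5 -4 W
3 5/8 9/16 -11/32 5/16 4 -4 S
final 4 -3 E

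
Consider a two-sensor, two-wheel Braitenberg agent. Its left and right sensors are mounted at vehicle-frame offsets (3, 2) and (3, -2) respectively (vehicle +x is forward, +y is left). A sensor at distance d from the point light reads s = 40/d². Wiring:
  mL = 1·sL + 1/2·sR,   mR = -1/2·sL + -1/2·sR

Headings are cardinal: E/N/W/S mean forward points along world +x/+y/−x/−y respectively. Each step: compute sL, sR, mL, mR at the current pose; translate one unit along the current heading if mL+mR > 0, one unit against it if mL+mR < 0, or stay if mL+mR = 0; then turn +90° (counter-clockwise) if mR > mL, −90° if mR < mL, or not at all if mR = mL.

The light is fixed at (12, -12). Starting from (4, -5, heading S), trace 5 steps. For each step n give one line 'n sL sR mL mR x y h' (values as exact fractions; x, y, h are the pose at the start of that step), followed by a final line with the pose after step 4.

n=0: pose=(4,-5,S); sL=10/13, sR=10/29; mL=355/377, mR=-210/377; mL+mR=5/13 → advance +1; mR−mL=-565/377 → turn -1·90°
n=1: pose=(4,-6,W); sL=40/137, sR=8/37; mL=2028/5069, mR=-1288/5069; mL+mR=20/137 → advance +1; mR−mL=-3316/5069 → turn -1·90°
n=2: pose=(3,-6,N); sL=20/101, sR=4/13; mL=462/1313, mR=-332/1313; mL+mR=10/101 → advance +1; mR−mL=-794/1313 → turn -1·90°
n=3: pose=(3,-5,E); sL=40/117, sR=40/61; mL=4780/7137, mR=-3560/7137; mL+mR=20/117 → advance +1; mR−mL=-2780/2379 → turn -1·90°
n=4: pose=(4,-5,S); sL=10/13, sR=10/29; mL=355/377, mR=-210/377; mL+mR=5/13 → advance +1; mR−mL=-565/377 → turn -1·90°

0 10/13 10/29 355/377 -210/377 4 -5 S
1 40/137 8/37 2028/5069 -1288/5069 4 -6 W
2 20/101 4/13 462/1313 -332/1313 3 -6 N
3 40/117 40/61 4780/7137 -3560/7137 3 -5 E
4 10/13 10/29 355/377 -210/377 4 -5 S
final 4 -6 W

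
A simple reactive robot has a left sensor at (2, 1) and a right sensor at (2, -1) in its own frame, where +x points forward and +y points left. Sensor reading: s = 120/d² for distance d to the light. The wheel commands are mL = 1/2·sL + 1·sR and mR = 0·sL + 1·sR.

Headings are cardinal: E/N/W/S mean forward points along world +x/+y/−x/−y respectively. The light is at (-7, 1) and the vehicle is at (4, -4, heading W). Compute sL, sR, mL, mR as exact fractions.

40/39 120/97 6620/3783 120/97

left sensor world pos  = (2, -5); dL² = 117
right sensor world pos = (2, -3); dR² = 97
sL = 120/117 = 40/39
sR = 120/97 = 120/97
mL = 1/2·sL + 1·sR = 6620/3783
mR = 0·sL + 1·sR = 120/97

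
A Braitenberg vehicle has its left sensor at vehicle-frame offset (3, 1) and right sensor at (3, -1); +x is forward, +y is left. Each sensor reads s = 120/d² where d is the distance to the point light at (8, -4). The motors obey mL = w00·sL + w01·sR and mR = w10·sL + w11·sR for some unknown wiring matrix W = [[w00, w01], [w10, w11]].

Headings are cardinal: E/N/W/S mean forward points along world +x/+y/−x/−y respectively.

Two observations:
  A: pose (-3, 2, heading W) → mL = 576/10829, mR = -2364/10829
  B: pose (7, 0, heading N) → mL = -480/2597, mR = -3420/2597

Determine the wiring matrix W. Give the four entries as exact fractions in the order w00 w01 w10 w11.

1 -1 1/2 -1

obs A: pose=(-3,2,W) → sL=120/221, sR=24/49, mL=576/10829, mR=-2364/10829
obs B: pose=(7,0,N) → sL=120/53, sR=120/49, mL=-480/2597, mR=-3420/2597
sensor matrix S = [[120/221, 24/49], [120/53, 120/49]]; det S = 126720/573937
solve [mL_A; mL_B] = S·[w00; w01] and [mR_A; mR_B] = S·[w10; w11]:
  w00 = 1, w01 = -1, w10 = 1/2, w11 = -1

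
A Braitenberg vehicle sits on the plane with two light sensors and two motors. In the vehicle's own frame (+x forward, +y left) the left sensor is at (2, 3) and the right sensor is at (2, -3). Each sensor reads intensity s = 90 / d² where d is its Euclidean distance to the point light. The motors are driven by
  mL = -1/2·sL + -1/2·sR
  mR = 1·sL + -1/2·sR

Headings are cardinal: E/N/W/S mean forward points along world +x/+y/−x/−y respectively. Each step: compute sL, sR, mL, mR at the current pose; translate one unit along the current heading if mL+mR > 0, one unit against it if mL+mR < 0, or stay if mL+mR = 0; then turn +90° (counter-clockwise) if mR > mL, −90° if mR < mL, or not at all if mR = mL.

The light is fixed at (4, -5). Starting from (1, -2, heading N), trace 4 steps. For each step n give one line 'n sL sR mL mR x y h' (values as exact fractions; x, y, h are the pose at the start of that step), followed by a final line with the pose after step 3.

0 90/61 18/5 -774/305 -99/305 1 -2 N
1 45/13 9/5 -171/65 333/130 1 -3 W
2 90 18/5 -234/5 441/5 2 -3 S
3 45/8 45/2 -225/16 -45/8 2 -4 E
final 1 -4 N

n=0: pose=(1,-2,N); sL=90/61, sR=18/5; mL=-774/305, mR=-99/305; mL+mR=-873/305 → advance -1; mR−mL=135/61 → turn +1·90°
n=1: pose=(1,-3,W); sL=45/13, sR=9/5; mL=-171/65, mR=333/130; mL+mR=-9/130 → advance -1; mR−mL=135/26 → turn +1·90°
n=2: pose=(2,-3,S); sL=90, sR=18/5; mL=-234/5, mR=441/5; mL+mR=207/5 → advance +1; mR−mL=135 → turn +1·90°
n=3: pose=(2,-4,E); sL=45/8, sR=45/2; mL=-225/16, mR=-45/8; mL+mR=-315/16 → advance -1; mR−mL=135/16 → turn +1·90°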